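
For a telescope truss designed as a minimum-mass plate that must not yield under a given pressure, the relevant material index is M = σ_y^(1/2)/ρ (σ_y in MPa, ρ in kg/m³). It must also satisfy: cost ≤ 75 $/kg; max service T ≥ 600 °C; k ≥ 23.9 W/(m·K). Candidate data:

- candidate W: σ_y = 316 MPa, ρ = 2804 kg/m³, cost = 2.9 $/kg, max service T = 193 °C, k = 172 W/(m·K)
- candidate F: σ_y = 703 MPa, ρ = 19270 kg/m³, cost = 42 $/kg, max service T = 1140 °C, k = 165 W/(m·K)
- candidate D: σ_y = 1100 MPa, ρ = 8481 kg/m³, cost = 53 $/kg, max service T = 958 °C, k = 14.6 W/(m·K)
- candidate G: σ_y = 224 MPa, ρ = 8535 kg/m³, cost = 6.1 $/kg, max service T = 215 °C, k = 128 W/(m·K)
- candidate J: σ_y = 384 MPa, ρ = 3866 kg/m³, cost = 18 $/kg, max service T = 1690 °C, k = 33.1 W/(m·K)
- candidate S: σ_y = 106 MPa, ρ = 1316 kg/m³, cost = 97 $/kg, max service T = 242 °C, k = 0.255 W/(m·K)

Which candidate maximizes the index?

candidate J

Screen on constraints: cost ≤ 75 $/kg; max service T ≥ 600 °C; k ≥ 23.9 W/(m·K). Survivors: candidate F, candidate J.
Per-candidate index values:
  candidate J: M = 5.07×10⁻³
  candidate F: M = 1.38×10⁻³
Candidate J ranks first.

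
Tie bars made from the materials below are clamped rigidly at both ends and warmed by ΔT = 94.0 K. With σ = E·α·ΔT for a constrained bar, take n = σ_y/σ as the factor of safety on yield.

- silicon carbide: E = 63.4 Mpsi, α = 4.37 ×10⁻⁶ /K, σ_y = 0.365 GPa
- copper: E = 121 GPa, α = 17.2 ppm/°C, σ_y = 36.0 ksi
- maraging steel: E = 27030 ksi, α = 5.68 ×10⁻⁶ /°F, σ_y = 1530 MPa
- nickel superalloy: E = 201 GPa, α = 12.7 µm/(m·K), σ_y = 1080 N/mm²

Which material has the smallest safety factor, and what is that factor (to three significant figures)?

Per material, after unit conversion:
  silicon carbide: E = 437.1, α = 4.37, σ_y = 365.0 → σ = 180 MPa, n = 2.03
  copper: E = 121.0, α = 17.2, σ_y = 248.2 → σ = 196 MPa, n = 1.27
  maraging steel: E = 186.4, α = 10.2, σ_y = 1530 → σ = 179 MPa, n = 8.54
  nickel superalloy: E = 201.0, α = 12.7, σ_y = 1080 → σ = 240 MPa, n = 4.50
Smallest n: copper with n = 1.27.

copper, n = 1.27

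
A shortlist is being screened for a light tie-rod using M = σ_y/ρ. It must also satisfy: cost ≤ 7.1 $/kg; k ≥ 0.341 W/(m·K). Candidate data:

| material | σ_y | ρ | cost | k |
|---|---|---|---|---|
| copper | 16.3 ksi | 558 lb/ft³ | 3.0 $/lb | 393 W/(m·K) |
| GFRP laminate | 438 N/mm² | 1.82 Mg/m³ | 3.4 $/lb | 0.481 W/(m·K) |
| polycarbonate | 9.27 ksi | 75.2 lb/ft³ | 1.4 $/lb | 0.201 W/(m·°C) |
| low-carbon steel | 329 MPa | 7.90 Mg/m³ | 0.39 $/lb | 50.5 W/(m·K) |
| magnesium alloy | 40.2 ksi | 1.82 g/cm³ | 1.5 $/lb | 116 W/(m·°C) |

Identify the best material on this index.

Screen on constraints: cost ≤ 7.1 $/kg; k ≥ 0.341 W/(m·K). Survivors: copper, low-carbon steel, magnesium alloy.
Convert each candidate to consistent units, then evaluate M:
  copper: σ_y = 112.4 MPa, ρ = 8938 kg/m³
  low-carbon steel: σ_y = 329.0 MPa, ρ = 7900 kg/m³
  magnesium alloy: σ_y = 277.2 MPa, ρ = 1820 kg/m³
  magnesium alloy: M = 152 kN·m/kg
  low-carbon steel: M = 41.6 kN·m/kg
  copper: M = 12.6 kN·m/kg
The maximum is for magnesium alloy.

magnesium alloy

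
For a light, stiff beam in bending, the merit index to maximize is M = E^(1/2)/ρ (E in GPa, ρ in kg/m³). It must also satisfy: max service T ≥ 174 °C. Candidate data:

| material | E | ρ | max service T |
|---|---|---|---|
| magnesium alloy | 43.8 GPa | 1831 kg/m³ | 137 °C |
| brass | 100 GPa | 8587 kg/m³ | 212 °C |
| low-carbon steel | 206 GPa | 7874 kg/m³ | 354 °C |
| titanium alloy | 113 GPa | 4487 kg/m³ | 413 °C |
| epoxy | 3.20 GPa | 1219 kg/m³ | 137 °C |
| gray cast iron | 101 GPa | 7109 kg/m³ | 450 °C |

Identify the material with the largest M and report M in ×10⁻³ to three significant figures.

titanium alloy, M = 2.37×10⁻³

Screen on constraints: max service T ≥ 174 °C. Survivors: brass, low-carbon steel, titanium alloy, gray cast iron.
Evaluate M for each candidate:
  titanium alloy: M = 2.37×10⁻³
  low-carbon steel: M = 1.82×10⁻³
  gray cast iron: M = 1.41×10⁻³
  brass: M = 1.16×10⁻³
Titanium alloy has the largest M.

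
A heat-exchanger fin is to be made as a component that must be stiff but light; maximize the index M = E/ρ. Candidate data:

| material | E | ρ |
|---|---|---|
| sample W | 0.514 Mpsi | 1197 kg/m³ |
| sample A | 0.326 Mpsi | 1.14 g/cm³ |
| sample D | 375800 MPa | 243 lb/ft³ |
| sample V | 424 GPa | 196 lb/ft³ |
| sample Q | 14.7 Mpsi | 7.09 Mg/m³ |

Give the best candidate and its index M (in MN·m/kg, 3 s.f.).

sample V, M = 135 MN·m/kg

Normalizing units and computing the index:
  sample W: E = 3.544 GPa, ρ = 1197 kg/m³
  sample A: E = 2.248 GPa, ρ = 1140 kg/m³
  sample D: E = 375.8 GPa, ρ = 3892 kg/m³
  sample V: E = 424.0 GPa, ρ = 3140 kg/m³
  sample Q: E = 101.4 GPa, ρ = 7090 kg/m³
  sample V: M = 135 MN·m/kg
  sample D: M = 96.5 MN·m/kg
  sample Q: M = 14.3 MN·m/kg
  sample W: M = 2.96 MN·m/kg
  sample A: M = 1.97 MN·m/kg
Highest index: sample V.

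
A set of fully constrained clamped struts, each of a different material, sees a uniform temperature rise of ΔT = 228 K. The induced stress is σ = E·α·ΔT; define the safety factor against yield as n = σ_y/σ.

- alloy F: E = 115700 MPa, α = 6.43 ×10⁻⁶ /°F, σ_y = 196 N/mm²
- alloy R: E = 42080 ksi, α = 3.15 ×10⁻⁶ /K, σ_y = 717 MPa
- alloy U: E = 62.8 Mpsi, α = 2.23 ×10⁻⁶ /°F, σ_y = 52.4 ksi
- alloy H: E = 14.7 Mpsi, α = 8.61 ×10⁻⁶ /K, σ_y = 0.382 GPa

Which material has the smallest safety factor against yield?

Converting E to GPa, α to ×10⁻⁶/K, σ_y to MPa, then σ and n for each:
  alloy F: E = 115.7, α = 11.6, σ_y = 196.0 → σ = 305 MPa, n = 0.642
  alloy R: E = 290.1, α = 3.15, σ_y = 717.0 → σ = 208 MPa, n = 3.44
  alloy U: E = 433.0, α = 4.01, σ_y = 361.3 → σ = 396 MPa, n = 0.912
  alloy H: E = 101.4, α = 8.61, σ_y = 382.0 → σ = 199 MPa, n = 1.92
The minimum is alloy F at n = 0.642.

alloy F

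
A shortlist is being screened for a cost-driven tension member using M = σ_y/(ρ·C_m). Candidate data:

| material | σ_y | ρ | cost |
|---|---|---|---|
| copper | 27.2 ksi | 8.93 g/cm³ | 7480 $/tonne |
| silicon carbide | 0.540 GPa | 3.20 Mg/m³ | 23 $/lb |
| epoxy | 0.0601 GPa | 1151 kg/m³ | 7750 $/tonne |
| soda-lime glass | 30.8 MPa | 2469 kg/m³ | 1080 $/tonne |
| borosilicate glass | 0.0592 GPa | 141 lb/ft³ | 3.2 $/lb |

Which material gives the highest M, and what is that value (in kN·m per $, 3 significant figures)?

soda-lime glass, M = 11.6 kN·m per $

Convert each candidate to consistent units, then evaluate M:
  copper: σ_y = 187.5 MPa, ρ = 8930 kg/m³, cost = 7.480 $/kg
  silicon carbide: σ_y = 540.0 MPa, ρ = 3200 kg/m³, cost = 50.71 $/kg
  epoxy: σ_y = 60.10 MPa, ρ = 1151 kg/m³, cost = 7.750 $/kg
  soda-lime glass: σ_y = 30.80 MPa, ρ = 2469 kg/m³, cost = 1.080 $/kg
  borosilicate glass: σ_y = 59.20 MPa, ρ = 2259 kg/m³, cost = 7.055 $/kg
  soda-lime glass: M = 11.6 kN·m per $
  epoxy: M = 6.74 kN·m per $
  borosilicate glass: M = 3.72 kN·m per $
  silicon carbide: M = 3.33 kN·m per $
  copper: M = 2.81 kN·m per $
Soda-lime glass ranks first.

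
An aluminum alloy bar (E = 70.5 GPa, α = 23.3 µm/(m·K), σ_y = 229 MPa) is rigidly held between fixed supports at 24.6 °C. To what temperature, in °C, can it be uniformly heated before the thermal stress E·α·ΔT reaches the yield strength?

E·α·ΔT = 229.0 MPa ⇒ ΔT = 229.0 / (70.50×10³ × 23.3×10⁻⁶) = 139.4 K.
T = 24.6 + 139.4 = 164.0 °C.

164 °C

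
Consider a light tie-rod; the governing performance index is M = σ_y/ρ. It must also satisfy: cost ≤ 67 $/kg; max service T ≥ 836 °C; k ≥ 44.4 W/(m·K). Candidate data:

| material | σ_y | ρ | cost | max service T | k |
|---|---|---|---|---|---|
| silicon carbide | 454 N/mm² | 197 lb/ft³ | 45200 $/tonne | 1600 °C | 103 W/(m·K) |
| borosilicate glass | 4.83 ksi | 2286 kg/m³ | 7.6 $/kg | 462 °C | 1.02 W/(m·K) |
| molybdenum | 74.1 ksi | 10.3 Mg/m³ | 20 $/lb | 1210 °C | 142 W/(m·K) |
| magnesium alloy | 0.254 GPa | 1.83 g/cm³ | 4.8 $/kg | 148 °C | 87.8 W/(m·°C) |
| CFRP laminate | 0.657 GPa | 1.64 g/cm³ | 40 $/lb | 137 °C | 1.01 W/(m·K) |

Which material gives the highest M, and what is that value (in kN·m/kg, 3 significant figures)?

Screen on constraints: cost ≤ 67 $/kg; max service T ≥ 836 °C; k ≥ 44.4 W/(m·K). Survivors: silicon carbide, molybdenum.
Normalizing units and computing the index:
  silicon carbide: σ_y = 454.0 MPa, ρ = 3156 kg/m³
  molybdenum: σ_y = 510.9 MPa, ρ = 10300 kg/m³
  silicon carbide: M = 144 kN·m/kg
  molybdenum: M = 49.6 kN·m/kg
Highest index: silicon carbide.

silicon carbide, M = 144 kN·m/kg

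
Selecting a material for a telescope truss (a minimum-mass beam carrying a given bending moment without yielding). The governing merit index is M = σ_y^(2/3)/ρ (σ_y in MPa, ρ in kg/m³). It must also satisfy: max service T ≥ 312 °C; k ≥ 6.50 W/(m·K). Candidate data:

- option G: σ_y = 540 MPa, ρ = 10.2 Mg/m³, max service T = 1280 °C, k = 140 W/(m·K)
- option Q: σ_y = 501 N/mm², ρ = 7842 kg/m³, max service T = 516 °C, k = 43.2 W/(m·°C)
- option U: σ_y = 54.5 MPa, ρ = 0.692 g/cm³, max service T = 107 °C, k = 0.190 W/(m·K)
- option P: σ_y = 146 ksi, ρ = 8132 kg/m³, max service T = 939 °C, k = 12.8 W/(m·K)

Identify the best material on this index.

Screen on constraints: max service T ≥ 312 °C; k ≥ 6.50 W/(m·K). Survivors: option G, option Q, option P.
After converting to SI:
  option G: σ_y = 540.0 MPa, ρ = 10200 kg/m³
  option Q: σ_y = 501.0 MPa, ρ = 7842 kg/m³
  option P: σ_y = 1007 MPa, ρ = 8132 kg/m³
  option P: M = 12.4×10⁻³
  option Q: M = 8.04×10⁻³
  option G: M = 6.50×10⁻³
The maximum is for option P.

option P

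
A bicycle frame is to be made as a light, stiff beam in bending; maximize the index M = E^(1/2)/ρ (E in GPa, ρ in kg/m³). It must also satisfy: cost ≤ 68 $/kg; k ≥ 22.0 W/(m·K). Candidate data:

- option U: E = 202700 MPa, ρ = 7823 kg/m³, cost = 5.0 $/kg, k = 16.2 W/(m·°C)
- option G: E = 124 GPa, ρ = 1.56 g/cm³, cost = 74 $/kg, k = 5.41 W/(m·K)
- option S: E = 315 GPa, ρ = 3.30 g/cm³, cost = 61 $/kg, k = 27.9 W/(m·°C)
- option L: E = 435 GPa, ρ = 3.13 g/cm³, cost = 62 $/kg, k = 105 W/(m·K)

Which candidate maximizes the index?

Screen on constraints: cost ≤ 68 $/kg; k ≥ 22.0 W/(m·K). Survivors: option S, option L.
Putting every candidate on a common basis:
  option S: E = 315.0 GPa, ρ = 3300 kg/m³
  option L: E = 435.0 GPa, ρ = 3130 kg/m³
  option L: M = 6.66×10⁻³
  option S: M = 5.38×10⁻³
Option L ranks first.

option L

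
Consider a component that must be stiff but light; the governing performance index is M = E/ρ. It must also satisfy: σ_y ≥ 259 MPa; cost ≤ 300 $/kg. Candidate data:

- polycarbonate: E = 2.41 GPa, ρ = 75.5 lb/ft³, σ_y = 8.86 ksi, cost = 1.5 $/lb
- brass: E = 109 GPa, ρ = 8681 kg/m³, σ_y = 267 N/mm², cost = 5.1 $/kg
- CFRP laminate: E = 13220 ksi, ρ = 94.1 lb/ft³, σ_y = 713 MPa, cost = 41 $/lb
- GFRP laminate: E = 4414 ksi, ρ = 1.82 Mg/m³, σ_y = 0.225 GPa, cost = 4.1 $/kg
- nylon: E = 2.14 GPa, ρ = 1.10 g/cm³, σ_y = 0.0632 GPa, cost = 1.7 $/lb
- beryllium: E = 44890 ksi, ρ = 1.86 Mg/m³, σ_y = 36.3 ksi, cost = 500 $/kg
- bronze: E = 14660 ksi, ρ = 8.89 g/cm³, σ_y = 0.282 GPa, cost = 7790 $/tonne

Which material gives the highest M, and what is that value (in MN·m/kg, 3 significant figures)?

CFRP laminate, M = 60.5 MN·m/kg

Screen on constraints: σ_y ≥ 259 MPa; cost ≤ 300 $/kg. Survivors: brass, CFRP laminate, bronze.
Putting every candidate on a common basis:
  brass: E = 109.0 GPa, ρ = 8681 kg/m³
  CFRP laminate: E = 91.15 GPa, ρ = 1507 kg/m³
  bronze: E = 101.1 GPa, ρ = 8890 kg/m³
  CFRP laminate: M = 60.5 MN·m/kg
  brass: M = 12.6 MN·m/kg
  bronze: M = 11.4 MN·m/kg
CFRP laminate ranks first.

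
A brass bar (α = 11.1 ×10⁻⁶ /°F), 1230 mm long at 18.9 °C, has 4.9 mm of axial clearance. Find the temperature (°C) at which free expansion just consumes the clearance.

218 °C

α = 11.1×10⁻⁶/°F × 9/5 = 20.0×10⁻⁶/K.
α·L₀·ΔT = 4.9 mm ⇒ ΔT = 4.9 / (20.0×10⁻⁶ × 1230.0) = 199.4 K.
T = 18.9 + 199.4 = 218.3 °C.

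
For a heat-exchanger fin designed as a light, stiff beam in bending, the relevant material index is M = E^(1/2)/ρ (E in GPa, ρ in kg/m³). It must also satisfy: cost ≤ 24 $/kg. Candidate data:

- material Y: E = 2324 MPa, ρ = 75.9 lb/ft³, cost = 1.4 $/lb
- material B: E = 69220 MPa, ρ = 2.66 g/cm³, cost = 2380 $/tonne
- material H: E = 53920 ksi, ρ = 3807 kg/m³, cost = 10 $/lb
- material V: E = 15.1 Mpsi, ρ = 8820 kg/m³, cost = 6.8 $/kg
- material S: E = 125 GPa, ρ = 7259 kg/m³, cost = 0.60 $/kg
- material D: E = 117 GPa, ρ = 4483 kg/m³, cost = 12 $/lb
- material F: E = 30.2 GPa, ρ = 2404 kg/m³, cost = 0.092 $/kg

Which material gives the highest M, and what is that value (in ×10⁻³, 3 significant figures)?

Screen on constraints: cost ≤ 24 $/kg. Survivors: material Y, material B, material H, material V, material S, material F.
After converting to SI:
  material Y: E = 2.324 GPa, ρ = 1216 kg/m³
  material B: E = 69.22 GPa, ρ = 2660 kg/m³
  material H: E = 371.8 GPa, ρ = 3807 kg/m³
  material V: E = 104.1 GPa, ρ = 8820 kg/m³
  material S: E = 125.0 GPa, ρ = 7259 kg/m³
  material F: E = 30.20 GPa, ρ = 2404 kg/m³
  material H: M = 5.06×10⁻³
  material B: M = 3.13×10⁻³
  material F: M = 2.29×10⁻³
  material S: M = 1.54×10⁻³
  material Y: M = 1.25×10⁻³
  material V: M = 1.16×10⁻³
The maximum is for material H.

material H, M = 5.06×10⁻³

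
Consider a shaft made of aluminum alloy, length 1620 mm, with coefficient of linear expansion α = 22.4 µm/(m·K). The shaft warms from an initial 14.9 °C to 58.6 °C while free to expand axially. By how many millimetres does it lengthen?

ΔT = 58.6 − 14.9 = 43.70 K.
ΔL = α·L₀·ΔT = 22.4×10⁻⁶ × 1620 mm × 43.70 K = 1.59 mm.

1.59 mm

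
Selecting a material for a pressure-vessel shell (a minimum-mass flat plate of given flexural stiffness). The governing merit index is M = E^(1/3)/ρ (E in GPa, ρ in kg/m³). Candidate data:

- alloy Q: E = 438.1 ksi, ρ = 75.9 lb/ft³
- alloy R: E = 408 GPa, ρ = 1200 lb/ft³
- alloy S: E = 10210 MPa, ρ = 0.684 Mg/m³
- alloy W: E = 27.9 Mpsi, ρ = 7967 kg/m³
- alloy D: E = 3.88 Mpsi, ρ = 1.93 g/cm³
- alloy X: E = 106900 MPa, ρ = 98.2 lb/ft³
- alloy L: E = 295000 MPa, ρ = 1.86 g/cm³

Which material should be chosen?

After converting to SI:
  alloy Q: E = 3.021 GPa, ρ = 1216 kg/m³
  alloy R: E = 408.0 GPa, ρ = 19220 kg/m³
  alloy S: E = 10.21 GPa, ρ = 684.0 kg/m³
  alloy W: E = 192.4 GPa, ρ = 7967 kg/m³
  alloy D: E = 26.75 GPa, ρ = 1930 kg/m³
  alloy X: E = 106.9 GPa, ρ = 1573 kg/m³
  alloy L: E = 295.0 GPa, ρ = 1860 kg/m³
  alloy L: M = 3.58×10⁻³
  alloy S: M = 3.17×10⁻³
  alloy X: M = 3.02×10⁻³
  alloy D: M = 1.55×10⁻³
  alloy Q: M = 1.19×10⁻³
  alloy W: M = 0.725×10⁻³
  alloy R: M = 0.386×10⁻³
Alloy L ranks first.

alloy L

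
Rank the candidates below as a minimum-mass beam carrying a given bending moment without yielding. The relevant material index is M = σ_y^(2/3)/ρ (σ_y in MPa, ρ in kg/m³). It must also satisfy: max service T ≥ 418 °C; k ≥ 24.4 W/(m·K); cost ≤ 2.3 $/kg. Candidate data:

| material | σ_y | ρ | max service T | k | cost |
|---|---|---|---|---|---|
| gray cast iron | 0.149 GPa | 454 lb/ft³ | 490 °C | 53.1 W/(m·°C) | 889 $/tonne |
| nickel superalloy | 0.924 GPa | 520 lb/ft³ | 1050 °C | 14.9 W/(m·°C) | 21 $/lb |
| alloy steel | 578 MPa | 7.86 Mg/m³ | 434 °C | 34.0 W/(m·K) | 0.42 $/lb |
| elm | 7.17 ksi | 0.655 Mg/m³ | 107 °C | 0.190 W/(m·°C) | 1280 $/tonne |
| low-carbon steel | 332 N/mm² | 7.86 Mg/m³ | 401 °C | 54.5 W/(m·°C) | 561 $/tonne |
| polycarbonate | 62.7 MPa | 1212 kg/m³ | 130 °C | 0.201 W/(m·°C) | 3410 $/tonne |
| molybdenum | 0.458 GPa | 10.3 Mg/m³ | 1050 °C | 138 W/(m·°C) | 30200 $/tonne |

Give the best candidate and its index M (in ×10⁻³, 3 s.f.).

Screen on constraints: max service T ≥ 418 °C; k ≥ 24.4 W/(m·K); cost ≤ 2.3 $/kg. Survivors: gray cast iron, alloy steel.
Normalizing units and computing the index:
  gray cast iron: σ_y = 149.0 MPa, ρ = 7272 kg/m³
  alloy steel: σ_y = 578.0 MPa, ρ = 7860 kg/m³
  alloy steel: M = 8.83×10⁻³
  gray cast iron: M = 3.86×10⁻³
Alloy steel ranks first.

alloy steel, M = 8.83×10⁻³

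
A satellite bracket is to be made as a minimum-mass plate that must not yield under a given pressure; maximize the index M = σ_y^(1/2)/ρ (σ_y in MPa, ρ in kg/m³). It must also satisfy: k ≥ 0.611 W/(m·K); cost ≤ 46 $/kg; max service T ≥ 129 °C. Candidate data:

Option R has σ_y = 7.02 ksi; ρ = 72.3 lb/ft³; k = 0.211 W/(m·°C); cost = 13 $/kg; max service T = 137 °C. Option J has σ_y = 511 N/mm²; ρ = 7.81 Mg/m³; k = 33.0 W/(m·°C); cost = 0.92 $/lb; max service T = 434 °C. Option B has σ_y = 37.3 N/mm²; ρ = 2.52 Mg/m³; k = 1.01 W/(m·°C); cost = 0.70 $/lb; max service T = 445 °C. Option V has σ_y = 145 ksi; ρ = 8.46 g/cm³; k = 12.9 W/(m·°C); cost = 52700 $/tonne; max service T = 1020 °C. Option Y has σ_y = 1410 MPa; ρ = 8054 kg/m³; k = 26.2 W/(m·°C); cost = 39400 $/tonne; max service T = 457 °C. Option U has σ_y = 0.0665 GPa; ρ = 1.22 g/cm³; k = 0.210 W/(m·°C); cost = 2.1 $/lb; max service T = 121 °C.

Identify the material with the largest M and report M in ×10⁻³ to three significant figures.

option Y, M = 4.66×10⁻³

Screen on constraints: k ≥ 0.611 W/(m·K); cost ≤ 46 $/kg; max service T ≥ 129 °C. Survivors: option J, option B, option Y.
Putting every candidate on a common basis:
  option J: σ_y = 511.0 MPa, ρ = 7810 kg/m³
  option B: σ_y = 37.30 MPa, ρ = 2520 kg/m³
  option Y: σ_y = 1410 MPa, ρ = 8054 kg/m³
  option Y: M = 4.66×10⁻³
  option J: M = 2.89×10⁻³
  option B: M = 2.42×10⁻³
Highest index: option Y.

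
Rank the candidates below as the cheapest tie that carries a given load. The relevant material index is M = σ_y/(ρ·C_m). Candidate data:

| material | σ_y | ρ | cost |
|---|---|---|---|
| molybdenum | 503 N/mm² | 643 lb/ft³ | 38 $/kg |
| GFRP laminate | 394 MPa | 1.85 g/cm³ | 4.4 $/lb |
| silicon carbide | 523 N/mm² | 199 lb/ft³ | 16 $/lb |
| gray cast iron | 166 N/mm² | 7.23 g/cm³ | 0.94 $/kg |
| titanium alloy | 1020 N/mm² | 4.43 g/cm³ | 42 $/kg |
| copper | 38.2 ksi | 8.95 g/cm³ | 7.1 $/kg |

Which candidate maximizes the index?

gray cast iron

In SI units:
  molybdenum: σ_y = 503.0 MPa, ρ = 10300 kg/m³, cost = 38.00 $/kg
  GFRP laminate: σ_y = 394.0 MPa, ρ = 1850 kg/m³, cost = 9.700 $/kg
  silicon carbide: σ_y = 523.0 MPa, ρ = 3188 kg/m³, cost = 35.27 $/kg
  gray cast iron: σ_y = 166.0 MPa, ρ = 7230 kg/m³, cost = 0.9400 $/kg
  titanium alloy: σ_y = 1020 MPa, ρ = 4430 kg/m³, cost = 42.00 $/kg
  copper: σ_y = 263.4 MPa, ρ = 8950 kg/m³, cost = 7.100 $/kg
  gray cast iron: M = 24.4 kN·m per $
  GFRP laminate: M = 22.0 kN·m per $
  titanium alloy: M = 5.48 kN·m per $
  silicon carbide: M = 4.65 kN·m per $
  copper: M = 4.14 kN·m per $
  molybdenum: M = 1.29 kN·m per $
Gray cast iron has the largest M.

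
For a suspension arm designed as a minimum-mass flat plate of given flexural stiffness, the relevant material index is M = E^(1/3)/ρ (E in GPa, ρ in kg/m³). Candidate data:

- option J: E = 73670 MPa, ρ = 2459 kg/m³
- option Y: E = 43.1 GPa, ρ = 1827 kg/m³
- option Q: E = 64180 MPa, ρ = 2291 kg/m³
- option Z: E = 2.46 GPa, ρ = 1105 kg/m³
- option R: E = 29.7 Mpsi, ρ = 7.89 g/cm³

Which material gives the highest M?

Normalizing units and computing the index:
  option J: E = 73.67 GPa, ρ = 2459 kg/m³
  option Y: E = 43.10 GPa, ρ = 1827 kg/m³
  option Q: E = 64.18 GPa, ρ = 2291 kg/m³
  option Z: E = 2.460 GPa, ρ = 1105 kg/m³
  option R: E = 204.8 GPa, ρ = 7890 kg/m³
  option Y: M = 1.92×10⁻³
  option Q: M = 1.75×10⁻³
  option J: M = 1.70×10⁻³
  option Z: M = 1.22×10⁻³
  option R: M = 0.747×10⁻³
Option Y has the largest M.

option Y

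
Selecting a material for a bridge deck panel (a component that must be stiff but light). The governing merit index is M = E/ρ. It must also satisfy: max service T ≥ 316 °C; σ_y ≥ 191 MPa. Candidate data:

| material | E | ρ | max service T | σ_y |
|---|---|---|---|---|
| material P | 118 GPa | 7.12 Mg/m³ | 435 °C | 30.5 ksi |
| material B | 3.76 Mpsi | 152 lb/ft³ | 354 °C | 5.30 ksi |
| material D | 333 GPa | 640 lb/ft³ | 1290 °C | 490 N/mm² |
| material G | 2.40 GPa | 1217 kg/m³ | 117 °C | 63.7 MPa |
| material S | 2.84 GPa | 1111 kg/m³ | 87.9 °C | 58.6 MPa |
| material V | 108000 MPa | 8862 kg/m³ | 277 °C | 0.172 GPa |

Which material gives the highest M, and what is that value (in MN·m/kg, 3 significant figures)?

Screen on constraints: max service T ≥ 316 °C; σ_y ≥ 191 MPa. Survivors: material P, material D.
Normalizing units and computing the index:
  material P: E = 118.0 GPa, ρ = 7120 kg/m³
  material D: E = 333.0 GPa, ρ = 10250 kg/m³
  material D: M = 32.5 MN·m/kg
  material P: M = 16.6 MN·m/kg
Material D ranks first.

material D, M = 32.5 MN·m/kg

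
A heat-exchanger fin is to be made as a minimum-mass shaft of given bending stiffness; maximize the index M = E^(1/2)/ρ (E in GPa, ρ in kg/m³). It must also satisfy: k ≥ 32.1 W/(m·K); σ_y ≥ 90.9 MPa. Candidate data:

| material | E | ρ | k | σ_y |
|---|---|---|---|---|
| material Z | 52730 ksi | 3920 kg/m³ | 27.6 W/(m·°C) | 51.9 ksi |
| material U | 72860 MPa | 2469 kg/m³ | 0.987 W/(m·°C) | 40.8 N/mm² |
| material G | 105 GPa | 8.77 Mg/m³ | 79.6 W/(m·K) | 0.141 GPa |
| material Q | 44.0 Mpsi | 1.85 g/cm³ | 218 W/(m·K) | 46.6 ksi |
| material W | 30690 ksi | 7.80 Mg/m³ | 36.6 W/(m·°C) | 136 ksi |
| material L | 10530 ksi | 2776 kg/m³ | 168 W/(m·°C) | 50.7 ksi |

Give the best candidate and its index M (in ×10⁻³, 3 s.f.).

Screen on constraints: k ≥ 32.1 W/(m·K); σ_y ≥ 90.9 MPa. Survivors: material G, material Q, material W, material L.
Putting every candidate on a common basis:
  material G: E = 105.0 GPa, ρ = 8770 kg/m³
  material Q: E = 303.4 GPa, ρ = 1850 kg/m³
  material W: E = 211.6 GPa, ρ = 7800 kg/m³
  material L: E = 72.60 GPa, ρ = 2776 kg/m³
  material Q: M = 9.41×10⁻³
  material L: M = 3.07×10⁻³
  material W: M = 1.86×10⁻³
  material G: M = 1.17×10⁻³
Material Q has the largest M.

material Q, M = 9.41×10⁻³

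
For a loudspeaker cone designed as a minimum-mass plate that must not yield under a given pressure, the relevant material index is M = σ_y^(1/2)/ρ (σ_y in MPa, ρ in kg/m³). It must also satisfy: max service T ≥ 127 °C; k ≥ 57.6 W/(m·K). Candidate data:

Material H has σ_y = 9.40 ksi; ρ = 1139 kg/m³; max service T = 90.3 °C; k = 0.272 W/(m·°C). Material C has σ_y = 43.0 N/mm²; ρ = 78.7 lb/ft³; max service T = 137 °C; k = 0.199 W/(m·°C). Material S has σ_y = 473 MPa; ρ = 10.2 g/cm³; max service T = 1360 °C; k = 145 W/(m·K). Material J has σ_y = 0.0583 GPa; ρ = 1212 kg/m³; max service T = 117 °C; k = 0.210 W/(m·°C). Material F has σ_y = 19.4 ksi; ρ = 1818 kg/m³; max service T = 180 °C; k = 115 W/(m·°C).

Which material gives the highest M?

Screen on constraints: max service T ≥ 127 °C; k ≥ 57.6 W/(m·K). Survivors: material S, material F.
Putting every candidate on a common basis:
  material S: σ_y = 473.0 MPa, ρ = 10200 kg/m³
  material F: σ_y = 133.8 MPa, ρ = 1818 kg/m³
  material F: M = 6.36×10⁻³
  material S: M = 2.13×10⁻³
Material F has the largest M.

material F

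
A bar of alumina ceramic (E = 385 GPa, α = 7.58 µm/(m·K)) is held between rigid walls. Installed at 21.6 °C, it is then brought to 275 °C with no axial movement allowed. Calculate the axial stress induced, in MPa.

739 MPa

ΔT = 253.4 K. Constrained thermal stress σ = E·α·ΔT = 385.0×10³ MPa × 7.58×10⁻⁶ × 253.4 = 739 MPa (compressive).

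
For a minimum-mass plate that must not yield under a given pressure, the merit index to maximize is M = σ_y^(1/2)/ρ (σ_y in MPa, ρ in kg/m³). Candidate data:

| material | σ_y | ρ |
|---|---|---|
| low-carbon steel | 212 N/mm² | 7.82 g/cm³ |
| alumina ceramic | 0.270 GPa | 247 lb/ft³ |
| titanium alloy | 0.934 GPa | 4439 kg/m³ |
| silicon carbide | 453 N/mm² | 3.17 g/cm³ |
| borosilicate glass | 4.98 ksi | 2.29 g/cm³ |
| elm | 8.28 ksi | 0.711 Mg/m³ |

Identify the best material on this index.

elm

After converting to SI:
  low-carbon steel: σ_y = 212.0 MPa, ρ = 7820 kg/m³
  alumina ceramic: σ_y = 270.0 MPa, ρ = 3957 kg/m³
  titanium alloy: σ_y = 934.0 MPa, ρ = 4439 kg/m³
  silicon carbide: σ_y = 453.0 MPa, ρ = 3170 kg/m³
  borosilicate glass: σ_y = 34.34 MPa, ρ = 2290 kg/m³
  elm: σ_y = 57.09 MPa, ρ = 711.0 kg/m³
  elm: M = 10.6×10⁻³
  titanium alloy: M = 6.88×10⁻³
  silicon carbide: M = 6.71×10⁻³
  alumina ceramic: M = 4.15×10⁻³
  borosilicate glass: M = 2.56×10⁻³
  low-carbon steel: M = 1.86×10⁻³
Highest index: elm.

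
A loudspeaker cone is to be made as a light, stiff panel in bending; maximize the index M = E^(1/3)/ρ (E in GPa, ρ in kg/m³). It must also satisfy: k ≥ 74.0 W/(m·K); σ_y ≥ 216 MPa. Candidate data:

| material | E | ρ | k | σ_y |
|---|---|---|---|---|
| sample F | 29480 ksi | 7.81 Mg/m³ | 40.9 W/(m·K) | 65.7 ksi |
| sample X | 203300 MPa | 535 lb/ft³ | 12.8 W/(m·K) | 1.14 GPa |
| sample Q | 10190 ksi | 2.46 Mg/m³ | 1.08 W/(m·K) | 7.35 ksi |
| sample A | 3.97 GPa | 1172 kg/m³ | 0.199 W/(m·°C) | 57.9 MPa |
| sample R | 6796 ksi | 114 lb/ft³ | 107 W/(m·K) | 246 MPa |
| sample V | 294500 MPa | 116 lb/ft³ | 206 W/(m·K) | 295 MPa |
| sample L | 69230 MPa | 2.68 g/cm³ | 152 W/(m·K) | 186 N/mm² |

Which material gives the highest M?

sample V

Screen on constraints: k ≥ 74.0 W/(m·K); σ_y ≥ 216 MPa. Survivors: sample R, sample V.
Putting every candidate on a common basis:
  sample R: E = 46.86 GPa, ρ = 1826 kg/m³
  sample V: E = 294.5 GPa, ρ = 1858 kg/m³
  sample V: M = 3.58×10⁻³
  sample R: M = 1.97×10⁻³
The maximum is for sample V.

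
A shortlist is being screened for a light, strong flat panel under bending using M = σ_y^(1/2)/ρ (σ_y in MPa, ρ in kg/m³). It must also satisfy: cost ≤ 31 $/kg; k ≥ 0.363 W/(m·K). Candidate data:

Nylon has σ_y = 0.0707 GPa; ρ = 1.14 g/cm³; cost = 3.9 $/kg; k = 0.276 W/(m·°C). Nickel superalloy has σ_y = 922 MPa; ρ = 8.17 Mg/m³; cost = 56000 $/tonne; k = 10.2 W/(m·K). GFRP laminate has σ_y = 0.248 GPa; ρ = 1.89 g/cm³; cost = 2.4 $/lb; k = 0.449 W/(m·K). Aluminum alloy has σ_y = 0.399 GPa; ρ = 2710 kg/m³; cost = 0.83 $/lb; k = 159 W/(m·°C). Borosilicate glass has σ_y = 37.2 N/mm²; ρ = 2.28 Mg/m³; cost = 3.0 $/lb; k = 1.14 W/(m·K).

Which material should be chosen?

Screen on constraints: cost ≤ 31 $/kg; k ≥ 0.363 W/(m·K). Survivors: GFRP laminate, aluminum alloy, borosilicate glass.
Convert each candidate to consistent units, then evaluate M:
  GFRP laminate: σ_y = 248.0 MPa, ρ = 1890 kg/m³
  aluminum alloy: σ_y = 399.0 MPa, ρ = 2710 kg/m³
  borosilicate glass: σ_y = 37.20 MPa, ρ = 2280 kg/m³
  GFRP laminate: M = 8.33×10⁻³
  aluminum alloy: M = 7.37×10⁻³
  borosilicate glass: M = 2.68×10⁻³
Highest index: GFRP laminate.

GFRP laminate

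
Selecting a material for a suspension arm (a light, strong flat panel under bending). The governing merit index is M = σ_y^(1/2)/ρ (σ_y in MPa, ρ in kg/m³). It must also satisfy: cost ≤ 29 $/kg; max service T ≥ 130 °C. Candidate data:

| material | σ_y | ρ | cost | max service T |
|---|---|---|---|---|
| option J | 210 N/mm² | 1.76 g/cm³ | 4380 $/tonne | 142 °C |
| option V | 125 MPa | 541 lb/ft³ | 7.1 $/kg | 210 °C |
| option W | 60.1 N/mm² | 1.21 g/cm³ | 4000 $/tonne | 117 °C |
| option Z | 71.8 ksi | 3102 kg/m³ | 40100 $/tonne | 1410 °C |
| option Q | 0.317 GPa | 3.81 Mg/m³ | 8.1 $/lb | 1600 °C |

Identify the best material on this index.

Screen on constraints: cost ≤ 29 $/kg; max service T ≥ 130 °C. Survivors: option J, option V, option Q.
Putting every candidate on a common basis:
  option J: σ_y = 210.0 MPa, ρ = 1760 kg/m³
  option V: σ_y = 125.0 MPa, ρ = 8666 kg/m³
  option Q: σ_y = 317.0 MPa, ρ = 3810 kg/m³
  option J: M = 8.23×10⁻³
  option Q: M = 4.67×10⁻³
  option V: M = 1.29×10⁻³
The maximum is for option J.

option J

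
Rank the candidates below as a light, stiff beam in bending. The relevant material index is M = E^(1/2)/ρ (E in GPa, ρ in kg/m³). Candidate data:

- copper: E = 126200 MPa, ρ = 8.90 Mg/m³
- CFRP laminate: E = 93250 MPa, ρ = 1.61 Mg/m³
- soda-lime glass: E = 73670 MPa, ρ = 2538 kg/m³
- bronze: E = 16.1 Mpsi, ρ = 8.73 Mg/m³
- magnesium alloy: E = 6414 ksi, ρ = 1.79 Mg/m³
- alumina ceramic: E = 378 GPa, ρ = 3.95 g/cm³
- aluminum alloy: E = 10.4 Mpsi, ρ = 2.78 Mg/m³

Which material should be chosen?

CFRP laminate

In SI units:
  copper: E = 126.2 GPa, ρ = 8900 kg/m³
  CFRP laminate: E = 93.25 GPa, ρ = 1610 kg/m³
  soda-lime glass: E = 73.67 GPa, ρ = 2538 kg/m³
  bronze: E = 111.0 GPa, ρ = 8730 kg/m³
  magnesium alloy: E = 44.22 GPa, ρ = 1790 kg/m³
  alumina ceramic: E = 378.0 GPa, ρ = 3950 kg/m³
  aluminum alloy: E = 71.71 GPa, ρ = 2780 kg/m³
  CFRP laminate: M = 6.00×10⁻³
  alumina ceramic: M = 4.92×10⁻³
  magnesium alloy: M = 3.72×10⁻³
  soda-lime glass: M = 3.38×10⁻³
  aluminum alloy: M = 3.05×10⁻³
  copper: M = 1.26×10⁻³
  bronze: M = 1.21×10⁻³
CFRP laminate ranks first.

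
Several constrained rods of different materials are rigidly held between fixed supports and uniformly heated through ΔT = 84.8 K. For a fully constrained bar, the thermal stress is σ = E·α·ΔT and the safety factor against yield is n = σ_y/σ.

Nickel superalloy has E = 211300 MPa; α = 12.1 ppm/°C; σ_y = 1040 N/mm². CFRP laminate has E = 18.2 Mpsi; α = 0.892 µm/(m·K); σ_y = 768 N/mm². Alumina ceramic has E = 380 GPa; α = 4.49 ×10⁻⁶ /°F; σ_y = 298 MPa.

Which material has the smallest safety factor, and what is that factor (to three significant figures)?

alumina ceramic, n = 1.14

With everything in SI (GPa, ×10⁻⁶/K, MPa):
  nickel superalloy: E = 211.3, α = 12.1, σ_y = 1040 → σ = 217 MPa, n = 4.80
  CFRP laminate: E = 125.5, α = 0.892, σ_y = 768.0 → σ = 9.49 MPa, n = 80.9
  alumina ceramic: E = 380.0, α = 8.08, σ_y = 298.0 → σ = 260 MPa, n = 1.14
Smallest n: alumina ceramic with n = 1.14.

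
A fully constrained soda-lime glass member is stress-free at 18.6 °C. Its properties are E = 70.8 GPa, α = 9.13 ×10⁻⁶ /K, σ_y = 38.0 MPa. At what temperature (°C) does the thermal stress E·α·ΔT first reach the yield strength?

77.4 °C

E·α·ΔT = 38.00 MPa ⇒ ΔT = 38.00 / (70.80×10³ × 9.13×10⁻⁶) = 58.79 K.
T = 18.6 + 58.79 = 77.39 °C.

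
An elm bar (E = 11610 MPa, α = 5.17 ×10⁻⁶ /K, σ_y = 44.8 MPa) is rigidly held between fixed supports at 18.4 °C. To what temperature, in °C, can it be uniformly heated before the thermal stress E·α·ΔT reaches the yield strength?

765 °C

E = 11610 MPa = 11.61 GPa.
E·α·ΔT = 44.80 MPa ⇒ ΔT = 44.80 / (11.61×10³ × 5.17×10⁻⁶) = 746.4 K.
T = 18.4 + 746.4 = 764.8 °C.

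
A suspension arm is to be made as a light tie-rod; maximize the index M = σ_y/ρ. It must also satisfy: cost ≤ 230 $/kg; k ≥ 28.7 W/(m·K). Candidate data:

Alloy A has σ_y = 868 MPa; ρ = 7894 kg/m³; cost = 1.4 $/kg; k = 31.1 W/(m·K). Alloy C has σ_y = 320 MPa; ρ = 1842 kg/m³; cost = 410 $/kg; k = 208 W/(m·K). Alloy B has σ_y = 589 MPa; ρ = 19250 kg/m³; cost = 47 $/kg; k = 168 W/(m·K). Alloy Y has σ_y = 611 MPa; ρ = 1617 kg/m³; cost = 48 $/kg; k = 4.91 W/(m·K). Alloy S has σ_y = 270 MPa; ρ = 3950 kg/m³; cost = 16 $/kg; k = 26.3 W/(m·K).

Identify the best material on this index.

alloy A

Screen on constraints: cost ≤ 230 $/kg; k ≥ 28.7 W/(m·K). Survivors: alloy A, alloy B.
Per-candidate index values:
  alloy A: M = 110 kN·m/kg
  alloy B: M = 30.6 kN·m/kg
Highest index: alloy A.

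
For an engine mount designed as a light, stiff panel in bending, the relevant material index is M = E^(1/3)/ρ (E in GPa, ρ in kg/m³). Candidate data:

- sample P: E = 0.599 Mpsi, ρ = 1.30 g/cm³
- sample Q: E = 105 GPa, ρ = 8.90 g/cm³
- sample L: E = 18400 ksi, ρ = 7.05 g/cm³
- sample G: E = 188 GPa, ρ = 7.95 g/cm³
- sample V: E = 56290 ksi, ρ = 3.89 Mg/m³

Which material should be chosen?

sample V

Normalizing units and computing the index:
  sample P: E = 4.130 GPa, ρ = 1300 kg/m³
  sample Q: E = 105.0 GPa, ρ = 8900 kg/m³
  sample L: E = 126.9 GPa, ρ = 7050 kg/m³
  sample G: E = 188.0 GPa, ρ = 7950 kg/m³
  sample V: E = 388.1 GPa, ρ = 3890 kg/m³
  sample V: M = 1.88×10⁻³
  sample P: M = 1.23×10⁻³
  sample G: M = 0.721×10⁻³
  sample L: M = 0.713×10⁻³
  sample Q: M = 0.530×10⁻³
Sample V ranks first.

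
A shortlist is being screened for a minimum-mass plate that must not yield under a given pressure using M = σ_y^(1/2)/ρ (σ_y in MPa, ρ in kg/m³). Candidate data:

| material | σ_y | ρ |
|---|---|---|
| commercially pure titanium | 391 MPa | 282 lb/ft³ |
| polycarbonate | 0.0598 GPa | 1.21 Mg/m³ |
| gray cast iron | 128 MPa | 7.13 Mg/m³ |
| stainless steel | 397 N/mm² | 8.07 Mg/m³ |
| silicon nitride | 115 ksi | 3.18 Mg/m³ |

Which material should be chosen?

silicon nitride

In SI units:
  commercially pure titanium: σ_y = 391.0 MPa, ρ = 4517 kg/m³
  polycarbonate: σ_y = 59.80 MPa, ρ = 1210 kg/m³
  gray cast iron: σ_y = 128.0 MPa, ρ = 7130 kg/m³
  stainless steel: σ_y = 397.0 MPa, ρ = 8070 kg/m³
  silicon nitride: σ_y = 792.9 MPa, ρ = 3180 kg/m³
  silicon nitride: M = 8.85×10⁻³
  polycarbonate: M = 6.39×10⁻³
  commercially pure titanium: M = 4.38×10⁻³
  stainless steel: M = 2.47×10⁻³
  gray cast iron: M = 1.59×10⁻³
Silicon nitride ranks first.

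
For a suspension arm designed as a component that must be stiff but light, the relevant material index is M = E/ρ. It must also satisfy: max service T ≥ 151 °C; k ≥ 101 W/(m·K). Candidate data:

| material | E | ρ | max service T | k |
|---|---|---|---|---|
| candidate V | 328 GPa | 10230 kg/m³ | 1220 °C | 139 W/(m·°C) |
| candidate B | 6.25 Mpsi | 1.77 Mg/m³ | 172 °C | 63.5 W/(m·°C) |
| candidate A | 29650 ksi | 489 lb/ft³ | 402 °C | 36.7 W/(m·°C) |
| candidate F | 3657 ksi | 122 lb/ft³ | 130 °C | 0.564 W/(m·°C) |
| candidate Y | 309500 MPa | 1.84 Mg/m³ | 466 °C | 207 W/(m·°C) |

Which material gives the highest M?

candidate Y

Screen on constraints: max service T ≥ 151 °C; k ≥ 101 W/(m·K). Survivors: candidate V, candidate Y.
In SI units:
  candidate V: E = 328.0 GPa, ρ = 10230 kg/m³
  candidate Y: E = 309.5 GPa, ρ = 1840 kg/m³
  candidate Y: M = 168 MN·m/kg
  candidate V: M = 32.1 MN·m/kg
Candidate Y ranks first.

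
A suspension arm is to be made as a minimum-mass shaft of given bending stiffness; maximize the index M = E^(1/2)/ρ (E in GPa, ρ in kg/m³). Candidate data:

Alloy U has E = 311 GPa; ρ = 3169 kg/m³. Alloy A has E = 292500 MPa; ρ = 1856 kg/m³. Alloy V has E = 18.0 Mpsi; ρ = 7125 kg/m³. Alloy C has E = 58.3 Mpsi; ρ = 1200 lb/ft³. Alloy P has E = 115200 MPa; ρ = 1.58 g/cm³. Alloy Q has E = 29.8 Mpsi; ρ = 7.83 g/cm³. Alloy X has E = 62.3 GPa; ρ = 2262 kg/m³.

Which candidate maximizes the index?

alloy A

After converting to SI:
  alloy U: E = 311.0 GPa, ρ = 3169 kg/m³
  alloy A: E = 292.5 GPa, ρ = 1856 kg/m³
  alloy V: E = 124.1 GPa, ρ = 7125 kg/m³
  alloy C: E = 402.0 GPa, ρ = 19220 kg/m³
  alloy P: E = 115.2 GPa, ρ = 1580 kg/m³
  alloy Q: E = 205.5 GPa, ρ = 7830 kg/m³
  alloy X: E = 62.30 GPa, ρ = 2262 kg/m³
  alloy A: M = 9.21×10⁻³
  alloy P: M = 6.79×10⁻³
  alloy U: M = 5.56×10⁻³
  alloy X: M = 3.49×10⁻³
  alloy Q: M = 1.83×10⁻³
  alloy V: M = 1.56×10⁻³
  alloy C: M = 1.04×10⁻³
Highest index: alloy A.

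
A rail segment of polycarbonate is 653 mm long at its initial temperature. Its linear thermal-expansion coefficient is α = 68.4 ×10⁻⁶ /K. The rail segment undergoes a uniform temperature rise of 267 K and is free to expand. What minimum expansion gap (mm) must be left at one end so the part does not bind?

ΔL = α·L₀·ΔT = 68.4×10⁻⁶ × 653 mm × 267.0 K = 11.9 mm.

11.9 mm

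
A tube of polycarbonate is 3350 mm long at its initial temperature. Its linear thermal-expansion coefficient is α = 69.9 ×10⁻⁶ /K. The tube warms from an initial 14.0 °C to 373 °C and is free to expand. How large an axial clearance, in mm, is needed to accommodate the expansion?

ΔT = 373 − 14.0 = 359.0 K.
ΔL = α·L₀·ΔT = 69.9×10⁻⁶ × 3350 mm × 359.0 K = 84.1 mm.

84.1 mm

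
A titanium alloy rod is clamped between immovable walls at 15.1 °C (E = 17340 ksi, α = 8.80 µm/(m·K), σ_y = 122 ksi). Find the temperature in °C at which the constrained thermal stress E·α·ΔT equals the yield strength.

E = 17340 ksi = 119.6 GPa.
σ_y = 122 ksi = 841.2 MPa.
E·α·ΔT = 841.2 MPa ⇒ ΔT = 841.2 / (119.6×10³ × 8.80×10⁻⁶) = 799.5 K.
T = 15.1 + 799.5 = 814.6 °C.

815 °C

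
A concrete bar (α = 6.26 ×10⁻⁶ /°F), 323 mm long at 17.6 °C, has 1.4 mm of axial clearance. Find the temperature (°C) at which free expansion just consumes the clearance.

402 °C

α = 6.26×10⁻⁶/°F × 9/5 = 11.3×10⁻⁶/K.
α·L₀·ΔT = 1.4 mm ⇒ ΔT = 1.4 / (11.3×10⁻⁶ × 323.0) = 384.7 K.
T = 17.6 + 384.7 = 402.3 °C.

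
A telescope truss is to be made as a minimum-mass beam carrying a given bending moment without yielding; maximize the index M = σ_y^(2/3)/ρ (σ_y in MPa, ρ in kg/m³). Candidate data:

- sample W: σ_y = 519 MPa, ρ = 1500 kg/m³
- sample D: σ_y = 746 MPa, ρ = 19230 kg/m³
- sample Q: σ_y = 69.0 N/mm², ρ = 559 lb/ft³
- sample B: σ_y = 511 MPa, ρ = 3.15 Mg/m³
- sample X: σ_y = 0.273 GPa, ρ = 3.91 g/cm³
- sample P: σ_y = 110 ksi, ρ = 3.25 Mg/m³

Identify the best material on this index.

Convert each candidate to consistent units, then evaluate M:
  sample W: σ_y = 519.0 MPa, ρ = 1500 kg/m³
  sample D: σ_y = 746.0 MPa, ρ = 19230 kg/m³
  sample Q: σ_y = 69.00 MPa, ρ = 8954 kg/m³
  sample B: σ_y = 511.0 MPa, ρ = 3150 kg/m³
  sample X: σ_y = 273.0 MPa, ρ = 3910 kg/m³
  sample P: σ_y = 758.4 MPa, ρ = 3250 kg/m³
  sample W: M = 43.1×10⁻³
  sample P: M = 25.6×10⁻³
  sample B: M = 20.3×10⁻³
  sample X: M = 10.8×10⁻³
  sample D: M = 4.28×10⁻³
  sample Q: M = 1.88×10⁻³
Sample W has the largest M.

sample W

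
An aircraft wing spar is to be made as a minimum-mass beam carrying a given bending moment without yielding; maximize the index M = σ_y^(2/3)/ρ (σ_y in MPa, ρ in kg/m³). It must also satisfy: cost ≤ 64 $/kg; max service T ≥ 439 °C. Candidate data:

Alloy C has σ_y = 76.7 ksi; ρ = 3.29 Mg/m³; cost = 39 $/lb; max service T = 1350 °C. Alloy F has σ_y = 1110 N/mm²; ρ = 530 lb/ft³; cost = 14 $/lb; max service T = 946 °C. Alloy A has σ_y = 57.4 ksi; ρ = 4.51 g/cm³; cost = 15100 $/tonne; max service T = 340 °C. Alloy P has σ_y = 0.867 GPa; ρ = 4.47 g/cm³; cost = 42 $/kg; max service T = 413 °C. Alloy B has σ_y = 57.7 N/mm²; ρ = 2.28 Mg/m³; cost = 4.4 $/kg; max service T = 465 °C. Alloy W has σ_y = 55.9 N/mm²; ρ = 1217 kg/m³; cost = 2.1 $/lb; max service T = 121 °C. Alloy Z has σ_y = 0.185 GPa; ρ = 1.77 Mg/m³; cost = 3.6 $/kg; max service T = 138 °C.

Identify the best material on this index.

Screen on constraints: cost ≤ 64 $/kg; max service T ≥ 439 °C. Survivors: alloy F, alloy B.
After converting to SI:
  alloy F: σ_y = 1110 MPa, ρ = 8490 kg/m³
  alloy B: σ_y = 57.70 MPa, ρ = 2280 kg/m³
  alloy F: M = 12.6×10⁻³
  alloy B: M = 6.55×10⁻³
The maximum is for alloy F.

alloy F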